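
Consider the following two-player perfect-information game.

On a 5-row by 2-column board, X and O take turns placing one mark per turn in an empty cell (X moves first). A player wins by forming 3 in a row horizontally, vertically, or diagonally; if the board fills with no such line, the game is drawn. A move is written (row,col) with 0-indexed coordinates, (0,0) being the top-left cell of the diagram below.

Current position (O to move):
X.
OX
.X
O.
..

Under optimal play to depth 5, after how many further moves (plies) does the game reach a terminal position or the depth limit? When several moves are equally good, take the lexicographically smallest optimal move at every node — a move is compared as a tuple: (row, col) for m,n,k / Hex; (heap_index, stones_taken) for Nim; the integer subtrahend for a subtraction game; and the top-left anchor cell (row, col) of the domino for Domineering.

PV length from [X./OX/.X/O./..]: 1 ply

[X./OX/.X/O./..] O move#1: (0,1):-1/XO/OX/.X/O./.., (2,0):+1/X./OX/OX/O./..*, (3,1):-1/X./OX/.X/OO/.., (4,0):-1/X./OX/.X/O./O., (4,1):-1/X./OX/.X/O./.O
[X./OX/OX/O./..] end (terminal -1, X#2); searched X./OX/.X/O./.. to 5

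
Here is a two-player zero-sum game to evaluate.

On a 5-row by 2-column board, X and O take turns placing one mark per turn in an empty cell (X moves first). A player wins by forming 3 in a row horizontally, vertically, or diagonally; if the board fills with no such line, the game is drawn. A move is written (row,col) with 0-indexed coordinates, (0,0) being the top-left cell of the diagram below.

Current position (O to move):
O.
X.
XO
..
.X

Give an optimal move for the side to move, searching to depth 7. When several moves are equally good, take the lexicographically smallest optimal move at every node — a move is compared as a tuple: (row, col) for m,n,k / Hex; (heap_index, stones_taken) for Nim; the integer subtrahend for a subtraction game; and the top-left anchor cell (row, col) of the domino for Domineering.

ply 1, O at O./X./XO/../.X | (0,1)=-1→OO/X./XO/../.X; (1,1)=-1→O./XO/XO/../.X; (3,0)=+0→O./X./XO/O./.X*; (3,1)=-1→O./X./XO/.O/.X; (4,0)=-1→O./X./XO/../OX
ply 2, X at O./X./XO/O./.X | (0,1)=+0→OX/X./XO/O./.X*; (1,1)=+0→O./XX/XO/O./.X; (3,1)=+0→O./X./XO/OX/.X; (4,0)=-1→O./X./XO/O./XX
ply 3, O at OX/X./XO/O./.X | (1,1)=+0→OX/XO/XO/O./.X*; (3,1)=+0→OX/X./XO/OO/.X; (4,0)=+0→OX/X./XO/O./OX
ply 4, X at OX/XO/XO/O./.X | (3,1)=+0→OX/XO/XO/OX/.X*; (4,0)=-1→OX/XO/XO/O./XX
ply 5, O at OX/XO/XO/OX/.X | (4,0)=+0→OX/XO/XO/OX/OX*
ply 6: OX/XO/XO/OX/OX is terminal +0 (X); from O./X./XO/../.X depth 7

O's best at [O./X./XO/../.X]: (3,0)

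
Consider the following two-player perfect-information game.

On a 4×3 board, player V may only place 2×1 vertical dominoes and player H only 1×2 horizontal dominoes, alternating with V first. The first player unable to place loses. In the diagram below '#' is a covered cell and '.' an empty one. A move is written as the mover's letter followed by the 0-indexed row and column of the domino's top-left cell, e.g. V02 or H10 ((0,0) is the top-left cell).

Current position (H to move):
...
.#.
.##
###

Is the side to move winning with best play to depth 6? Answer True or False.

H winning at [.../.#./.##/###]: False

p1 H@[.../.#./.##/###]: H00[##./.#./.##/###]-1* H01[.##/.#./.##/###]-1
p2 V@[##./.#./.##/###]: V02[###/.##/.##/###]+1* V10[##./##./###/###]+1
p3 H@[###/.##/.##/###] terminal -1; root [.../.#./.##/###] d6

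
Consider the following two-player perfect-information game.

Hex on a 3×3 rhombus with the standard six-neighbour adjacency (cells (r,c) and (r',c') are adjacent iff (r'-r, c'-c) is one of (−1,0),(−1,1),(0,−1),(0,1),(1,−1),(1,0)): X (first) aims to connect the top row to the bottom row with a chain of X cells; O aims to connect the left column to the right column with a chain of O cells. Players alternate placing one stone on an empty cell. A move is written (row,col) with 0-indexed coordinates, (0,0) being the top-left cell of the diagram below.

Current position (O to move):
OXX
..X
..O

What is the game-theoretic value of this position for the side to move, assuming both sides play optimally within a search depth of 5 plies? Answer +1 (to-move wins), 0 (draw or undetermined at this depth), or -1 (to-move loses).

p1 O@[OXX/..X/..O]: (1,0)[OXX/O.X/..O]-1* (1,1)[OXX/.OX/..O]-1 (2,0)[OXX/..X/O.O]-1 (2,1)[OXX/..X/.OO]-1
p2 X@[OXX/O.X/..O]: (1,1)[OXX/OXX/..O]+1* (2,0)[OXX/O.X/X.O]+1 (2,1)[OXX/O.X/.XO]+1
p3 O@[OXX/OXX/..O]: (2,0)[OXX/OXX/O.O]-1* (2,1)[OXX/OXX/.OO]-1
p4 X@[OXX/OXX/O.O]: (2,1)[OXX/OXX/OXO]+1*
p5 O@[OXX/OXX/OXO] terminal -1; root [OXX/..X/..O] d5

value(OXX/..X/..O, O) = -1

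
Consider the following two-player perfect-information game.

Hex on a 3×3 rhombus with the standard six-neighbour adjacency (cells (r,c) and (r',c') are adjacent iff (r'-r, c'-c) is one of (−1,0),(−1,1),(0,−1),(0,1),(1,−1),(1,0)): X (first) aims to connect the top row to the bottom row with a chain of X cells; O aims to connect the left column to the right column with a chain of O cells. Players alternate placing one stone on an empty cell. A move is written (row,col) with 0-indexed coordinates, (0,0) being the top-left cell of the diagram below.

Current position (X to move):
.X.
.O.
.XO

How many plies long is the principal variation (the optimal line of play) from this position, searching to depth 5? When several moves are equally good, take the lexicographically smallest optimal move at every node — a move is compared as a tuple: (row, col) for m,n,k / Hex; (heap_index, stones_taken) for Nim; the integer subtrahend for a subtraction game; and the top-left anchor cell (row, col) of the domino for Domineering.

ply 1, X at .X./.O./.XO | (0,0)=-1→XX./.O./.XO*; (0,2)=-1→.XX/.O./.XO; (1,0)=-1→.X./XO./.XO; (1,2)=-1→.X./.OX/.XO; (2,0)=-1→.X./.O./XXO
ply 2, O at XX./.O./.XO | (0,2)=+1→XXO/.O./.XO*; (1,0)=+1→XX./OO./.XO; (1,2)=+1→XX./.OO/.XO; (2,0)=+1→XX./.O./OXO
ply 3, X at XXO/.O./.XO | (1,0)=-1→XXO/XO./.XO*; (1,2)=-1→XXO/.OX/.XO; (2,0)=-1→XXO/.O./XXO
ply 4, O at XXO/XO./.XO | (1,2)=-1→XXO/XOO/.XO; (2,0)=+1→XXO/XO./OXO*
ply 5: XXO/XO./OXO is terminal -1 (X); from .X./.O./.XO depth 5

PV length from [.X./.O./.XO]: 4 plies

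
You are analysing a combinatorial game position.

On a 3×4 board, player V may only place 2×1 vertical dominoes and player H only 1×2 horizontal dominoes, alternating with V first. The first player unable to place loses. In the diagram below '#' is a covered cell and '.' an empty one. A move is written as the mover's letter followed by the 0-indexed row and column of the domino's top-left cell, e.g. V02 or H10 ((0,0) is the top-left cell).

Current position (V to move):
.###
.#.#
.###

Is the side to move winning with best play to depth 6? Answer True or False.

V winning at [.###/.#.#/.###]: True

p1 V@[.###/.#.#/.###]: V00[####/##.#/.###]+1* V10[.###/##.#/####]+1
p2 H@[####/##.#/.###] terminal -1; root [.###/.#.#/.###] d6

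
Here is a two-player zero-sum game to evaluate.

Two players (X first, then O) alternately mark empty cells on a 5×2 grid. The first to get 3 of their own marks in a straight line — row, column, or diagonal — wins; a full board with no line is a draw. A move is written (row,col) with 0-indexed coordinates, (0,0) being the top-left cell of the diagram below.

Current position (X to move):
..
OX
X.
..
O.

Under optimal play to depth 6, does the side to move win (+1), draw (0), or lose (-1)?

[../OX/X./../O.] X move#1: (0,0):+0/X./OX/X./../O., (0,1):+0/.X/OX/X./../O., (2,1):+1/../OX/XX/../O.*, (3,0):+0/../OX/X./X./O., (3,1):+0/../OX/X./.X/O., (4,1):+0/../OX/X./../OX
[../OX/XX/../O.] O move#2: (0,0):-1/O./OX/XX/../O.*, (0,1):-1/.O/OX/XX/../O., (3,0):-1/../OX/XX/O./O., (3,1):-1/../OX/XX/.O/O., (4,1):-1/../OX/XX/../OO
[O./OX/XX/../O.] X move#3: (0,1):+1/OX/OX/XX/../O.*, (3,0):+1/O./OX/XX/X./O., (3,1):+1/O./OX/XX/.X/O., (4,1):+1/O./OX/XX/../OX
[OX/OX/XX/../O.] end (terminal -1, O#4); searched ../OX/X./../O. to 6

value(../OX/X./../O., X) = +1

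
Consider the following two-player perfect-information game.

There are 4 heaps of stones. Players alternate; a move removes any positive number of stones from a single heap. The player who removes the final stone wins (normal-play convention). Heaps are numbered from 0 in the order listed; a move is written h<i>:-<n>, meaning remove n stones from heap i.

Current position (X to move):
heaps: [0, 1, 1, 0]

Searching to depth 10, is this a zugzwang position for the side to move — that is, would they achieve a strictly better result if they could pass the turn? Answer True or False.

zugzwang((0,1,1,0), X) = True

p1 X@[(0,1,1,0)]: h1:-1[(0,0,1,0)]-1* h2:-1[(0,1,0,0)]-1
p2 O@[(0,0,1,0)]: h2:-1[(0,0,0,0)]+1*
p3 X@[(0,0,0,0)] terminal -1; root [(0,1,1,0)] d10
suppose X passes — search the same position with O to move:
pass> p1 O@[(0,1,1,0)]: h1:-1[(0,0,1,0)]-1* h2:-1[(0,1,0,0)]-1
pass> p2 X@[(0,0,1,0)]: h2:-1[(0,0,0,0)]+1*
pass> p3 O@[(0,0,0,0)] terminal -1; root [(0,1,1,0)] d10
for X: play -1, pass +1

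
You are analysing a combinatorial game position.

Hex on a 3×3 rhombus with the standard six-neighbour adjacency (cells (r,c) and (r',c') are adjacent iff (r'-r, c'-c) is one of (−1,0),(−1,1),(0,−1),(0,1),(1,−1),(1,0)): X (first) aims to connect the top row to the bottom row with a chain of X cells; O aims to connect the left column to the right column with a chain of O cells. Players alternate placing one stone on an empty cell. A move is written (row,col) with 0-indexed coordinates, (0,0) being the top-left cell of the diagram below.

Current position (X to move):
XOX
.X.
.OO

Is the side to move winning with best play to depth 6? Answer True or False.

p1 X@[XOX/.X./.OO]: (1,0)[XOX/XX./.OO]-1 (1,2)[XOX/.XX/.OO]-1 (2,0)[XOX/.X./XOO]+1*
p2 O@[XOX/.X./XOO] terminal -1; root [XOX/.X./.OO] d6

X winning at [XOX/.X./.OO]: True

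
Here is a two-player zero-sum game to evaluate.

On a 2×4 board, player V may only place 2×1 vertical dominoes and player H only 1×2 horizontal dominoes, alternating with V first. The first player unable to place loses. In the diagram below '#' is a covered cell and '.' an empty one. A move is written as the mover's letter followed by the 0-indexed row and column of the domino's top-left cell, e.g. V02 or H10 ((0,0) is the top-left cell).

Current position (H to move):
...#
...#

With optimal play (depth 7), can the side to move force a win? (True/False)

ply 1, H at ...#/...# | H00=+1→##.#/...#*; H01=+1→.###/...#; H10=+1→...#/##.#; H11=+1→...#/.###
ply 2, V at ##.#/...# | V02=-1→####/..##*
ply 3, H at ####/..## | H10=+1→####/####*
ply 4: ####/#### is terminal -1 (V); from ...#/...# depth 7

H winning at [...#/...#]: True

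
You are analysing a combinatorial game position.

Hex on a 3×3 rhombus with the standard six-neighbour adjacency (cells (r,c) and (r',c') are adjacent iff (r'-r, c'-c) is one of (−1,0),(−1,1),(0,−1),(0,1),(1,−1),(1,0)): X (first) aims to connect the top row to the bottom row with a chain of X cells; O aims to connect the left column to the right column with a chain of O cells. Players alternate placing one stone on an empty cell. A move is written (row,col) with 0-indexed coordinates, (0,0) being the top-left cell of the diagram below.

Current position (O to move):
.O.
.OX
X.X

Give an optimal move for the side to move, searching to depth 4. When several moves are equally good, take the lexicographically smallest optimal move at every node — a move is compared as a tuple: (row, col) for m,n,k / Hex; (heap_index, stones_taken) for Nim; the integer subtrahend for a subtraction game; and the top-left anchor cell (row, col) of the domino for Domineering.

O's best at [.O./.OX/X.X]: (0,2)

p1 O@[.O./.OX/X.X]: (0,0)[OO./.OX/X.X]-1 (0,2)[.OO/.OX/X.X]+1* (1,0)[.O./OOX/X.X]-1 (2,1)[.O./.OX/XOX]-1
p2 X@[.OO/.OX/X.X]: (0,0)[XOO/.OX/X.X]-1* (1,0)[.OO/XOX/X.X]-1 (2,1)[.OO/.OX/XXX]-1
p3 O@[XOO/.OX/X.X]: (1,0)[XOO/OOX/X.X]+1* (2,1)[XOO/.OX/XOX]-1
p4 X@[XOO/OOX/X.X] terminal -1; root [.O./.OX/X.X] d4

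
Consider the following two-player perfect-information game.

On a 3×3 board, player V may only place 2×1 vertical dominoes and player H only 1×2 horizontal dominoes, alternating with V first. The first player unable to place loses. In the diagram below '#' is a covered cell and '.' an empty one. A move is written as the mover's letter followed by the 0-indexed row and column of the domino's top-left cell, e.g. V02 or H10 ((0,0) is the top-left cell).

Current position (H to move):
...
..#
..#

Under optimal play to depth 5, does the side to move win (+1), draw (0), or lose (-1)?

[.../..#/..#] H move#1: H00:-1/##./..#/..#, H01:-1/.##/..#/..#, H10:+1/.../###/..#*, H20:-1/.../..#/###
[.../###/..#] end (terminal -1, V#2); searched .../..#/..# to 5

value(.../..#/..#, H) = +1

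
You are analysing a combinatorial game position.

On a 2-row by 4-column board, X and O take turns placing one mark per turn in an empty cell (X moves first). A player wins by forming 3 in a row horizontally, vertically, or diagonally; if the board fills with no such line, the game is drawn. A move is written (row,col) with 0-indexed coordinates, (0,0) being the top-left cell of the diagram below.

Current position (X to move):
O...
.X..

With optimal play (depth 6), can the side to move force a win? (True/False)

ply 1, X at O.../.X.. | (0,1)=+0→OX../.X..; (0,2)=+0→O.X./.X..; (0,3)=+0→O..X/.X..; (1,0)=+0→O.../XX..; (1,2)=+1→O.../.XX.*; (1,3)=+0→O.../.X.X
ply 2, O at O.../.XX. | (0,1)=-1→OO../.XX.*; (0,2)=-1→O.O./.XX.; (0,3)=-1→O..O/.XX.; (1,0)=-1→O.../OXX.; (1,3)=-1→O.../.XXO
ply 3, X at OO../.XX. | (0,2)=+1→OOX./.XX.*; (0,3)=-1→OO.X/.XX.; (1,0)=+1→OO../XXX.; (1,3)=+1→OO../.XXX
ply 4, O at OOX./.XX. | (0,3)=-1→OOXO/.XX.*; (1,0)=-1→OOX./OXX.; (1,3)=-1→OOX./.XXO
ply 5, X at OOXO/.XX. | (1,0)=+1→OOXO/XXX.*; (1,3)=+1→OOXO/.XXX
ply 6: OOXO/XXX. is terminal -1 (O); from O.../.X.. depth 6

X winning at [O.../.X..]: True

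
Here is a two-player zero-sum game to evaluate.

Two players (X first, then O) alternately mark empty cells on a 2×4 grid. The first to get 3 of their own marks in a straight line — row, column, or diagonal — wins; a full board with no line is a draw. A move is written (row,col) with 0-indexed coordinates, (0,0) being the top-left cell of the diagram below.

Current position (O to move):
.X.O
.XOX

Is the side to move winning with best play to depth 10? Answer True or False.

O winning at [.X.O/.XOX]: False

[.X.O/.XOX] O move#1: (0,0):+0/OX.O/.XOX*, (0,2):+0/.XOO/.XOX, (1,0):+0/.X.O/OXOX
[OX.O/.XOX] X move#2: (0,2):+0/OXXO/.XOX*, (1,0):+0/OX.O/XXOX
[OXXO/.XOX] O move#3: (1,0):+0/OXXO/OXOX*
[OXXO/OXOX] end (terminal +0, X#4); searched .X.O/.XOX to 10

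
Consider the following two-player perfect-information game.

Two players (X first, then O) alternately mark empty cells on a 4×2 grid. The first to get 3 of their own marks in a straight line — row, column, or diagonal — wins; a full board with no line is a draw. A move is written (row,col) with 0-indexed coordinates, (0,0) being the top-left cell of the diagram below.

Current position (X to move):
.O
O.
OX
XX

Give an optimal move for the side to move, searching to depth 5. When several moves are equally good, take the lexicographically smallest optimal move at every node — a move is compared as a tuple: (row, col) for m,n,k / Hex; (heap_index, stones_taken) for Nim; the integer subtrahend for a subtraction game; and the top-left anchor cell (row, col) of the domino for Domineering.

X's best at [.O/O./OX/XX]: (1,1)

[.O/O./OX/XX] X move#1: (0,0):+0/XO/O./OX/XX, (1,1):+1/.O/OX/OX/XX*
[.O/OX/OX/XX] end (terminal -1, O#2); searched .O/O./OX/XX to 5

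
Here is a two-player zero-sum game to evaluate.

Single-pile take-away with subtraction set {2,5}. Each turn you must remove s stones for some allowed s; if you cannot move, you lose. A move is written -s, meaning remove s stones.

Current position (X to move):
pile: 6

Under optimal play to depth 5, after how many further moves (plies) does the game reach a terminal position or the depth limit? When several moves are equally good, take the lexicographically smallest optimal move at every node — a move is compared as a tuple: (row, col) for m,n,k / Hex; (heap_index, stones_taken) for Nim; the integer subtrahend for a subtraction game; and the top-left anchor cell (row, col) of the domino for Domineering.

ply 1, X at 6 | -2=+1→4*; -5=+1→1
ply 2, O at 4 | -2=-1→2*
ply 3, X at 2 | -2=+1→0*
ply 4: 0 is terminal -1 (O); from 6 depth 5

PV length from [6]: 3 plies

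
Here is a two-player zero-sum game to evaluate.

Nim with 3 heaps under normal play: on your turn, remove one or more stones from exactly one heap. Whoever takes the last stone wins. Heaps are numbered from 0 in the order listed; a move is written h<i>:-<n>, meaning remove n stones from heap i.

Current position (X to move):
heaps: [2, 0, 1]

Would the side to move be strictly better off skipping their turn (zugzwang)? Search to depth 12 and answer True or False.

zugzwang((2,0,1), X) = False

[(2,0,1)] X move#1: h0:-1:+1/(1,0,1)*, h0:-2:-1/(0,0,1), h2:-1:-1/(2,0,0)
[(1,0,1)] O move#2: h0:-1:-1/(0,0,1)*, h2:-1:-1/(1,0,0)
[(0,0,1)] X move#3: h2:-1:+1/(0,0,0)*
[(0,0,0)] end (terminal -1, O#4); searched (2,0,1) to 12
suppose X passes — search the same position with O to move:
pass> [(2,0,1)] O move#1: h0:-1:+1/(1,0,1)*, h0:-2:-1/(0,0,1), h2:-1:-1/(2,0,0)
pass> [(1,0,1)] X move#2: h0:-1:-1/(0,0,1)*, h2:-1:-1/(1,0,0)
pass> [(0,0,1)] O move#3: h2:-1:+1/(0,0,0)*
pass> [(0,0,0)] end (terminal -1, X#4); searched (2,0,1) to 12
for X: play +1, pass -1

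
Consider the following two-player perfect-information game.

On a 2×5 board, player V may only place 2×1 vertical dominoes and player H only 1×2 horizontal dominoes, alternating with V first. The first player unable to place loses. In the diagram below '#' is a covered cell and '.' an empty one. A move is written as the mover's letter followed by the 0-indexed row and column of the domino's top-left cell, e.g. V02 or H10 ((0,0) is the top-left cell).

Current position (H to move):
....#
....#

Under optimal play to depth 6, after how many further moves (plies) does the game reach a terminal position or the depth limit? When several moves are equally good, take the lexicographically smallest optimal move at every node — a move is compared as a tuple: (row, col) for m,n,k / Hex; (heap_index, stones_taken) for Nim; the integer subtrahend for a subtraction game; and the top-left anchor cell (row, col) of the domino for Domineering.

[....#/....#] H move#1: H00:-1/##..#/....#, H01:+1/.##.#/....#*, H02:-1/..###/....#, H10:-1/....#/##..#, H11:+1/....#/.##.#, H12:-1/....#/..###
[.##.#/....#] V move#2: V00:-1/###.#/#...#*, V03:-1/.####/...##
[###.#/#...#] H move#3: H11:-1/###.#/###.#, H12:+1/###.#/#.###*
[###.#/#.###] end (terminal -1, V#4); searched ....#/....# to 6

PV length from [....#/....#]: 3 plies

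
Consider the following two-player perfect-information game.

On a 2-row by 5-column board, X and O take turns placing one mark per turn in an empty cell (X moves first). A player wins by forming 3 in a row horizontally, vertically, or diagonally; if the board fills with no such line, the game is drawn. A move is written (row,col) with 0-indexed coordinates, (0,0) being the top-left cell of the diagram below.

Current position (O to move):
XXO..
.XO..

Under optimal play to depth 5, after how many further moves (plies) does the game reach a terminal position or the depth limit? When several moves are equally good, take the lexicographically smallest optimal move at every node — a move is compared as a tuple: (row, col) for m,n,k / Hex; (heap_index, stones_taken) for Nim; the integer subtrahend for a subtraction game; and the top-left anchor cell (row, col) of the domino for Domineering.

[XXO../.XO..] O move#1: (0,3):+0/XXOO./.XO..*, (0,4):+0/XXO.O/.XO.., (1,0):+0/XXO../OXO.., (1,3):+0/XXO../.XOO., (1,4):+0/XXO../.XO.O
[XXOO./.XO..] X move#2: (0,4):+0/XXOOX/.XO..*, (1,0):-1/XXOO./XXO.., (1,3):-1/XXOO./.XOX., (1,4):-1/XXOO./.XO.X
[XXOOX/.XO..] O move#3: (1,0):+0/XXOOX/OXO..*, (1,3):+0/XXOOX/.XOO., (1,4):+0/XXOOX/.XO.O
[XXOOX/OXO..] X move#4: (1,3):+0/XXOOX/OXOX.*, (1,4):+0/XXOOX/OXO.X
[XXOOX/OXOX.] O move#5: (1,4):+0/XXOOX/OXOXO*
[XXOOX/OXOXO] end (terminal +0, X#6); searched XXO../.XO.. to 5

PV length from [XXO../.XO..]: 5 plies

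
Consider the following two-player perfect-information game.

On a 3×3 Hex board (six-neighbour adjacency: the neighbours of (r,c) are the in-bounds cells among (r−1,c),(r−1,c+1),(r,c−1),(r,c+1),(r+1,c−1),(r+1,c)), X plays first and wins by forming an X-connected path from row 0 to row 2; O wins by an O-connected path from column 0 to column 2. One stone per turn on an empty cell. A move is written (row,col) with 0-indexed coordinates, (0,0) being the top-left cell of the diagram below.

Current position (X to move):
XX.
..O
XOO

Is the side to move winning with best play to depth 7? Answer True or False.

[XX./..O/XOO] X move#1: (0,2):+1/XXX/..O/XOO*, (1,0):+1/XX./X.O/XOO, (1,1):+1/XX./.XO/XOO
[XXX/..O/XOO] O move#2: (1,0):-1/XXX/O.O/XOO*, (1,1):-1/XXX/.OO/XOO
[XXX/O.O/XOO] X move#3: (1,1):+1/XXX/OXO/XOO*
[XXX/OXO/XOO] end (terminal -1, O#4); searched XX./..O/XOO to 7

X winning at [XX./..O/XOO]: True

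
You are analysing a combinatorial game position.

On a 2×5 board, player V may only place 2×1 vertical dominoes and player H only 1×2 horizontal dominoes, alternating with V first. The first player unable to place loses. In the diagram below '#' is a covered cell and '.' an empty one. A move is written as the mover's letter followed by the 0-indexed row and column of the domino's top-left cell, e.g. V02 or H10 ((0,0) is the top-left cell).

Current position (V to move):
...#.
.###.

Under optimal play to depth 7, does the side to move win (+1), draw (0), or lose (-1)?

ply 1, V at ...#./.###. | V00=+1→#..#./####.*; V04=-1→...##/.####
ply 2, H at #..#./####. | H01=-1→####./####.*
ply 3, V at ####./####. | V04=+1→#####/#####*
ply 4: #####/##### is terminal -1 (H); from ...#./.###. depth 7

value(...#./.###., V) = +1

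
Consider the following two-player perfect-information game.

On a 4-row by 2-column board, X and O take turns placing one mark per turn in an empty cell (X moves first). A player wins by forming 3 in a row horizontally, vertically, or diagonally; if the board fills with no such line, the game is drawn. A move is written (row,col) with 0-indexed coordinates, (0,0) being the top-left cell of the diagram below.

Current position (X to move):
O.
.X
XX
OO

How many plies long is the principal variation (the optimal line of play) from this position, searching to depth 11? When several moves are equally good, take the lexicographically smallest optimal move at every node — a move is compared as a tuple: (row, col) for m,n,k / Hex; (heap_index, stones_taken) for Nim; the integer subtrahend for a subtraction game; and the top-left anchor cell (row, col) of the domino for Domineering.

PV length from [O./.X/XX/OO]: 1 ply

p1 X@[O./.X/XX/OO]: (0,1)[OX/.X/XX/OO]+1* (1,0)[O./XX/XX/OO]+0
p2 O@[OX/.X/XX/OO] terminal -1; root [O./.X/XX/OO] d11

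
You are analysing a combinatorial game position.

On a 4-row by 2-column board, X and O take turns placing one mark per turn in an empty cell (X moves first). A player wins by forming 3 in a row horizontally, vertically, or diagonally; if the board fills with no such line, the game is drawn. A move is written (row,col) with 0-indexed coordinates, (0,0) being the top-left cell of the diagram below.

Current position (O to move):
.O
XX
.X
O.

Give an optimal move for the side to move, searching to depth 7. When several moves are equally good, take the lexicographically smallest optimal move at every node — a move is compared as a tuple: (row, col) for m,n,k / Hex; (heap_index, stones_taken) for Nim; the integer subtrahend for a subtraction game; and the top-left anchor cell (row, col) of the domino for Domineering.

ply 1, O at .O/XX/.X/O. | (0,0)=-1→OO/XX/.X/O.; (2,0)=-1→.O/XX/OX/O.; (3,1)=+0→.O/XX/.X/OO*
ply 2, X at .O/XX/.X/OO | (0,0)=+0→XO/XX/.X/OO*; (2,0)=+0→.O/XX/XX/OO
ply 3, O at XO/XX/.X/OO | (2,0)=+0→XO/XX/OX/OO*
ply 4: XO/XX/OX/OO is terminal +0 (X); from .O/XX/.X/O. depth 7

O's best at [.O/XX/.X/O.]: (3,1)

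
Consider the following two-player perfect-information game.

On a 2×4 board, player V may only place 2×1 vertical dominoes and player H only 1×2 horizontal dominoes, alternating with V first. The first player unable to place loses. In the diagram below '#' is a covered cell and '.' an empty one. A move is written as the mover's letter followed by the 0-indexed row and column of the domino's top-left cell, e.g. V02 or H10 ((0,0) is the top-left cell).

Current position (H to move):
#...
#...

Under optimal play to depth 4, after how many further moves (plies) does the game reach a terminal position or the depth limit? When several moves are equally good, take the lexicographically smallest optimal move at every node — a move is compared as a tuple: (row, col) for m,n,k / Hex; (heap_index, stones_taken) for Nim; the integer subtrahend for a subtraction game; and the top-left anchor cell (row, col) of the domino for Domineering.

PV length from [#.../#...]: 3 plies

ply 1, H at #.../#... | H01=+1→###./#...*; H02=+1→#.##/#...; H11=+1→#.../###.; H12=+1→#.../#.##
ply 2, V at ###./#... | V03=-1→####/#..#*
ply 3, H at ####/#..# | H11=+1→####/####*
ply 4: ####/#### is terminal -1 (V); from #.../#... depth 4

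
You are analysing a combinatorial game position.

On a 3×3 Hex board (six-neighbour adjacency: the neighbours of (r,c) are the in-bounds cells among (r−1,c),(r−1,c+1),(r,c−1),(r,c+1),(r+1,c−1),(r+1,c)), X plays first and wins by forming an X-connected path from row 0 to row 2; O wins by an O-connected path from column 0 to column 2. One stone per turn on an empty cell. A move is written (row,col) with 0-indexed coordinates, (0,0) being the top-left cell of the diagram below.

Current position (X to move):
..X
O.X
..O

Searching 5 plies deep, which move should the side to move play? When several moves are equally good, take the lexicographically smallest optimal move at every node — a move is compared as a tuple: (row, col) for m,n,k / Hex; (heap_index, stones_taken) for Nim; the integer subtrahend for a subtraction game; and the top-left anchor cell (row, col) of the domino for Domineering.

X's best at [..X/O.X/..O]: (1,1)

p1 X@[..X/O.X/..O]: (0,0)[X.X/O.X/..O]-1 (0,1)[.XX/O.X/..O]-1 (1,1)[..X/OXX/..O]+1* (2,0)[..X/O.X/X.O]+1 (2,1)[..X/O.X/.XO]+1
p2 O@[..X/OXX/..O]: (0,0)[O.X/OXX/..O]-1* (0,1)[.OX/OXX/..O]-1 (2,0)[..X/OXX/O.O]-1 (2,1)[..X/OXX/.OO]-1
p3 X@[O.X/OXX/..O]: (0,1)[OXX/OXX/..O]+1* (2,0)[O.X/OXX/X.O]+1 (2,1)[O.X/OXX/.XO]+1
p4 O@[OXX/OXX/..O]: (2,0)[OXX/OXX/O.O]-1* (2,1)[OXX/OXX/.OO]-1
p5 X@[OXX/OXX/O.O]: (2,1)[OXX/OXX/OXO]+1*
p6 O@[OXX/OXX/OXO] terminal -1; root [..X/O.X/..O] d5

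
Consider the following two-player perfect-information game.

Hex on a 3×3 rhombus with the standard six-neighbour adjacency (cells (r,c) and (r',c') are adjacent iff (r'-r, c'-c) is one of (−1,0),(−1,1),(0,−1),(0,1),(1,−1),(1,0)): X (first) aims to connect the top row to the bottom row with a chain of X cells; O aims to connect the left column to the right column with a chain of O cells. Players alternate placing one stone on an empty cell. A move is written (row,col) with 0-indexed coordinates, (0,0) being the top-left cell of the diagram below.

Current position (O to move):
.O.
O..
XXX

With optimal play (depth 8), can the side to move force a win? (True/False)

O winning at [.O./O../XXX]: True

ply 1, O at .O./O../XXX | (0,0)=-1→OO./O../XXX; (0,2)=+1→.OO/O../XXX*; (1,1)=+1→.O./OO./XXX; (1,2)=+1→.O./O.O/XXX
ply 2: .OO/O../XXX is terminal -1 (X); from .O./O../XXX depth 8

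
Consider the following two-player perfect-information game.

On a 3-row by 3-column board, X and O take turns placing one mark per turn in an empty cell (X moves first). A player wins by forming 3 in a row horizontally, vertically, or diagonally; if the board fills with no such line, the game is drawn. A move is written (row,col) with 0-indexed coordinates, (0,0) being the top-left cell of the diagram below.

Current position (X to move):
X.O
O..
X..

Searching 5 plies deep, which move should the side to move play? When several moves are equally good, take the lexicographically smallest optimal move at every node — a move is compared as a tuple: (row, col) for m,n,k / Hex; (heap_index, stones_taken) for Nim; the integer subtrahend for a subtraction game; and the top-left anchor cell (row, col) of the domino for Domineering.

X's best at [X.O/O../X..]: (2,2)

p1 X@[X.O/O../X..]: (0,1)[XXO/O../X..]-1 (1,1)[X.O/OX./X..]+0 (1,2)[X.O/O.X/X..]+0 (2,1)[X.O/O../XX.]+0 (2,2)[X.O/O../X.X]+1*
p2 O@[X.O/O../X.X]: (0,1)[XOO/O../X.X]-1* (1,1)[X.O/OO./X.X]-1 (1,2)[X.O/O.O/X.X]-1 (2,1)[X.O/O../XOX]-1
p3 X@[XOO/O../X.X]: (1,1)[XOO/OX./X.X]+1* (1,2)[XOO/O.X/X.X]+1 (2,1)[XOO/O../XXX]+1
p4 O@[XOO/OX./X.X] terminal -1; root [X.O/O../X..] d5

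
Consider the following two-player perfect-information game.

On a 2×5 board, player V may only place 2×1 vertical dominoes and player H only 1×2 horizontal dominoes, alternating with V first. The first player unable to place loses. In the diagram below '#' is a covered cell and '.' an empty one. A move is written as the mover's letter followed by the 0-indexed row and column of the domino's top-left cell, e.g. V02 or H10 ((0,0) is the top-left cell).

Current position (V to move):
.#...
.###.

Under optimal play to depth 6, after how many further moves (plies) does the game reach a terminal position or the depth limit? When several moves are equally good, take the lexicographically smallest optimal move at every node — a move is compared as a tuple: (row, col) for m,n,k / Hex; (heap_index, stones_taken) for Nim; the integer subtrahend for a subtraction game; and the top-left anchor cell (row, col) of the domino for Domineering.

p1 V@[.#.../.###.]: V00[##.../####.]-1 V04[.#..#/.####]+1*
p2 H@[.#..#/.####]: H02[.####/.####]-1*
p3 V@[.####/.####]: V00[#####/#####]+1*
p4 H@[#####/#####] terminal -1; root [.#.../.###.] d6

PV length from [.#.../.###.]: 3 plies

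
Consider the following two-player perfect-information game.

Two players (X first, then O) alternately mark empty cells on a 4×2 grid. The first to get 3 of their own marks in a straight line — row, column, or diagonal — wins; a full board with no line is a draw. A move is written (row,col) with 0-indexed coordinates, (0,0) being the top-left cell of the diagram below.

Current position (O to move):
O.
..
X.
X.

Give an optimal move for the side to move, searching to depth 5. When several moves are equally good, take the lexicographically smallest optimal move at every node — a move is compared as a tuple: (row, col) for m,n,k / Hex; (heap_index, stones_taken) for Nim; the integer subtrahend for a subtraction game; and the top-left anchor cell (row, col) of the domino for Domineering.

O's best at [O./../X./X.]: (1,0)

ply 1, O at O./../X./X. | (0,1)=-1→OO/../X./X.; (1,0)=+0→O./O./X./X.*; (1,1)=-1→O./.O/X./X.; (2,1)=-1→O./../XO/X.; (3,1)=-1→O./../X./XO
ply 2, X at O./O./X./X. | (0,1)=+0→OX/O./X./X.*; (1,1)=+0→O./OX/X./X.; (2,1)=+0→O./O./XX/X.; (3,1)=+0→O./O./X./XX
ply 3, O at OX/O./X./X. | (1,1)=+0→OX/OO/X./X.*; (2,1)=+0→OX/O./XO/X.; (3,1)=+0→OX/O./X./XO
ply 4, X at OX/OO/X./X. | (2,1)=+0→OX/OO/XX/X.*; (3,1)=+0→OX/OO/X./XX
ply 5, O at OX/OO/XX/X. | (3,1)=+0→OX/OO/XX/XO*
ply 6: OX/OO/XX/XO is terminal +0 (X); from O./../X./X. depth 5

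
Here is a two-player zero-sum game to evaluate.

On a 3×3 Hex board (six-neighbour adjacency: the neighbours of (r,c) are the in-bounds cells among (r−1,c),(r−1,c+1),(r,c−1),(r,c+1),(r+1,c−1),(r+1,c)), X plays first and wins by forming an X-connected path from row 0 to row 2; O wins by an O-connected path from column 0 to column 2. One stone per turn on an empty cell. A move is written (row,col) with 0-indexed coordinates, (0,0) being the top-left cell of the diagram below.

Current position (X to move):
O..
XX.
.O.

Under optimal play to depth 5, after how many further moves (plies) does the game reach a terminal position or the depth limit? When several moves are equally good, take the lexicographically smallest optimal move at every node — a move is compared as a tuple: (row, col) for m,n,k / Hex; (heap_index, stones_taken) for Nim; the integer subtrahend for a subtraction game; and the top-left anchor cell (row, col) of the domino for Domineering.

p1 X@[O../XX./.O.]: (0,1)[OX./XX./.O.]-1 (0,2)[O.X/XX./.O.]-1 (1,2)[O../XXX/.O.]+1* (2,0)[O../XX./XO.]+1 (2,2)[O../XX./.OX]+1
p2 O@[O../XXX/.O.]: (0,1)[OO./XXX/.O.]-1* (0,2)[O.O/XXX/.O.]-1 (2,0)[O../XXX/OO.]-1 (2,2)[O../XXX/.OO]-1
p3 X@[OO./XXX/.O.]: (0,2)[OOX/XXX/.O.]+1* (2,0)[OO./XXX/XO.]-1 (2,2)[OO./XXX/.OX]-1
p4 O@[OOX/XXX/.O.]: (2,0)[OOX/XXX/OO.]-1* (2,2)[OOX/XXX/.OO]-1
p5 X@[OOX/XXX/OO.]: (2,2)[OOX/XXX/OOX]+1*
p6 O@[OOX/XXX/OOX] terminal -1; root [O../XX./.O.] d5

PV length from [O../XX./.O.]: 5 plies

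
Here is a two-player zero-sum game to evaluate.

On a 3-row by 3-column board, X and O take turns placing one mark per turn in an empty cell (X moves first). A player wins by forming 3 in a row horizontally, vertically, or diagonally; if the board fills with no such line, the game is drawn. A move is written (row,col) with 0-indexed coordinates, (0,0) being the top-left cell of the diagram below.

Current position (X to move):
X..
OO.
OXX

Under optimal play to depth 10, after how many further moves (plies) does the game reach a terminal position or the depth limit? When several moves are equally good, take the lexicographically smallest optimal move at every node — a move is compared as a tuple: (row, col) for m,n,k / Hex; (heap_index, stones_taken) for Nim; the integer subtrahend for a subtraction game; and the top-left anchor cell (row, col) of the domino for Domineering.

ply 1, X at X../OO./OXX | (0,1)=-1→XX./OO./OXX*; (0,2)=-1→X.X/OO./OXX; (1,2)=-1→X../OOX/OXX
ply 2, O at XX./OO./OXX | (0,2)=+1→XXO/OO./OXX*; (1,2)=+1→XX./OOO/OXX
ply 3: XXO/OO./OXX is terminal -1 (X); from X../OO./OXX depth 10

PV length from [X../OO./OXX]: 2 plies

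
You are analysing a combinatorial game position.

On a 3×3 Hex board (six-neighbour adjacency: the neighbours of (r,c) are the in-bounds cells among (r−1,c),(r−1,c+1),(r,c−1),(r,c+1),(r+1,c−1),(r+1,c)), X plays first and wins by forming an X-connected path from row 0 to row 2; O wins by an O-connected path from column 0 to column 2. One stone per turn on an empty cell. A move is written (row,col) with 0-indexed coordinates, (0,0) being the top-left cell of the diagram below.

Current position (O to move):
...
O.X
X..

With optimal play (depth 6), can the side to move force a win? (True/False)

O winning at [.../O.X/X..]: True

[.../O.X/X..] O move#1: (0,0):-1/O../O.X/X.., (0,1):-1/.O./O.X/X.., (0,2):+1/..O/O.X/X..*, (1,1):-1/.../OOX/X.., (2,1):-1/.../O.X/XO., (2,2):-1/.../O.X/X.O
[..O/O.X/X..] X move#2: (0,0):-1/X.O/O.X/X..*, (0,1):-1/.XO/O.X/X.., (1,1):-1/..O/OXX/X.., (2,1):-1/..O/O.X/XX., (2,2):-1/..O/O.X/X.X
[X.O/O.X/X..] O move#3: (0,1):+1/XOO/O.X/X..*, (1,1):+1/X.O/OOX/X.., (2,1):+1/X.O/O.X/XO., (2,2):+1/X.O/O.X/X.O
[XOO/O.X/X..] end (terminal -1, X#4); searched .../O.X/X.. to 6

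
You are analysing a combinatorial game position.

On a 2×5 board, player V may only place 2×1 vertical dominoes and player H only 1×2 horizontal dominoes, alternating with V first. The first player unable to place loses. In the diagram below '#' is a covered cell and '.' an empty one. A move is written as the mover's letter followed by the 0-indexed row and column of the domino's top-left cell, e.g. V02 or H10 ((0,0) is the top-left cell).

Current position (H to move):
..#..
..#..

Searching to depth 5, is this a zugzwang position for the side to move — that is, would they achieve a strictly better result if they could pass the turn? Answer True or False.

zugzwang(..#../..#.., H) = True

p1 H@[..#../..#..]: H00[###../..#..]-1* H03[..###/..#..]-1 H10[..#../###..]-1 H13[..#../..###]-1
p2 V@[###../..#..]: V03[####./..##.]+1* V04[###.#/..#.#]+1
p3 H@[####./..##.]: H10[####./####.]-1*
p4 V@[####./####.]: V04[#####/#####]+1*
p5 H@[#####/#####] terminal -1; root [..#../..#..] d5
suppose H passes — search the same position with V to move:
pass> p1 V@[..#../..#..]: V00[#.#../#.#..]-1* V01[.##../.##..]-1 V03[..##./..##.]-1 V04[..#.#/..#.#]-1
pass> p2 H@[#.#../#.#..]: H03[#.###/#.#..]+1* H13[#.#../#.###]+1
pass> p3 V@[#.###/#.#..]: V01[#####/###..]-1*
pass> p4 H@[#####/###..]: H13[#####/#####]+1*
pass> p5 V@[#####/#####] terminal -1; root [..#../..#..] d5
for H: play -1, pass +1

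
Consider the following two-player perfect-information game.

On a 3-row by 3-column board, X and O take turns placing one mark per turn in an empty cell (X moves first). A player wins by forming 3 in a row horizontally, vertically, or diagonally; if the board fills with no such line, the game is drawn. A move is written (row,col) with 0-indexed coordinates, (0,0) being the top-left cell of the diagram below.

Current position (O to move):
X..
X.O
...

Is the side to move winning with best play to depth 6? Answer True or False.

p1 O@[X../X.O/...]: (0,1)[XO./X.O/...]-1 (0,2)[X.O/X.O/...]-1 (1,1)[X../XOO/...]-1 (2,0)[X../X.O/O..]+0* (2,1)[X../X.O/.O.]-1 (2,2)[X../X.O/..O]-1
p2 X@[X../X.O/O..]: (0,1)[XX./X.O/O..]-1 (0,2)[X.X/X.O/O..]+0* (1,1)[X../XXO/O..]-1 (2,1)[X../X.O/OX.]-1 (2,2)[X../X.O/O.X]+0
p3 O@[X.X/X.O/O..]: (0,1)[XOX/X.O/O..]+0* (1,1)[X.X/XOO/O..]-1 (2,1)[X.X/X.O/OO.]-1 (2,2)[X.X/X.O/O.O]-1
p4 X@[XOX/X.O/O..]: (1,1)[XOX/XXO/O..]+0* (2,1)[XOX/X.O/OX.]+0 (2,2)[XOX/X.O/O.X]+0
p5 O@[XOX/XXO/O..]: (2,1)[XOX/XXO/OO.]-1 (2,2)[XOX/XXO/O.O]+0*
p6 X@[XOX/XXO/O.O]: (2,1)[XOX/XXO/OXO]+0*
p7 O@[XOX/XXO/OXO] terminal +0; root [X../X.O/...] d6

O winning at [X../X.O/...]: False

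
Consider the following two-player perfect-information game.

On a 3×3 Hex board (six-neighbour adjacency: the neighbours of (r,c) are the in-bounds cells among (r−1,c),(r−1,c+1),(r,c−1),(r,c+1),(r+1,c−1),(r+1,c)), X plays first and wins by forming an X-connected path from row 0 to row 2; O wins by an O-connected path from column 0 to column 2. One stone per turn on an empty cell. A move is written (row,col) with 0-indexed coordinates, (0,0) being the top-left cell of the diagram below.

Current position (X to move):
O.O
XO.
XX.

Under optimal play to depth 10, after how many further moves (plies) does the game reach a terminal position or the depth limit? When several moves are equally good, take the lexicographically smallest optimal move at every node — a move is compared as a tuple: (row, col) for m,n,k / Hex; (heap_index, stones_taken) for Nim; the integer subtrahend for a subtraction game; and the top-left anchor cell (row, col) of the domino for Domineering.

[O.O/XO./XX.] X move#1: (0,1):+1/OXO/XO./XX.*, (1,2):-1/O.O/XOX/XX., (2,2):-1/O.O/XO./XXX
[OXO/XO./XX.] end (terminal -1, O#2); searched O.O/XO./XX. to 10

PV length from [O.O/XO./XX.]: 1 ply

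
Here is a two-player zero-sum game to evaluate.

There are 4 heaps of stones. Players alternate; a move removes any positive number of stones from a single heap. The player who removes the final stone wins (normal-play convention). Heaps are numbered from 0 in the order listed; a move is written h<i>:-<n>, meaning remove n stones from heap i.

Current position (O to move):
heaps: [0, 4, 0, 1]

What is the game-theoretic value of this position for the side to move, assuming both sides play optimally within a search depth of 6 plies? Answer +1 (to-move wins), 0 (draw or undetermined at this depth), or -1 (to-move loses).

value((0,4,0,1), O) = +1

p1 O@[(0,4,0,1)]: h1:-1[(0,3,0,1)]-1 h1:-2[(0,2,0,1)]-1 h1:-3[(0,1,0,1)]+1* h1:-4[(0,0,0,1)]-1 h3:-1[(0,4,0,0)]-1
p2 X@[(0,1,0,1)]: h1:-1[(0,0,0,1)]-1* h3:-1[(0,1,0,0)]-1
p3 O@[(0,0,0,1)]: h3:-1[(0,0,0,0)]+1*
p4 X@[(0,0,0,0)] terminal -1; root [(0,4,0,1)] d6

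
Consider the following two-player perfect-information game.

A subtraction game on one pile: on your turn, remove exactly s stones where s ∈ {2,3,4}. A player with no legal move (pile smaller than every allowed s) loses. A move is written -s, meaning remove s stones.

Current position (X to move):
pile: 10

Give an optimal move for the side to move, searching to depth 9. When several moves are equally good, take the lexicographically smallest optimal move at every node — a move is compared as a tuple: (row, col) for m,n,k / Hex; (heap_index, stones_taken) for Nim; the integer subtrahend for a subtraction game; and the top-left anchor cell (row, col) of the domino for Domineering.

X's best at [10]: -3

[10] X move#1: -2:-1/8, -3:+1/7*, -4:+1/6
[7] O move#2: -2:-1/5*, -3:-1/4, -4:-1/3
[5] X move#3: -2:-1/3, -3:-1/2, -4:+1/1*
[1] end (terminal -1, O#4); searched 10 to 9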